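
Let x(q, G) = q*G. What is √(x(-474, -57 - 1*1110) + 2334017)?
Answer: 5*√115487 ≈ 1699.2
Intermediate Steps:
x(q, G) = G*q
√(x(-474, -57 - 1*1110) + 2334017) = √((-57 - 1*1110)*(-474) + 2334017) = √((-57 - 1110)*(-474) + 2334017) = √(-1167*(-474) + 2334017) = √(553158 + 2334017) = √2887175 = 5*√115487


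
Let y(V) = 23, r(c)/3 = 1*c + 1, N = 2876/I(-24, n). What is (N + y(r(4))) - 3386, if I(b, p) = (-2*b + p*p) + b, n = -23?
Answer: -1856863/553 ≈ -3357.8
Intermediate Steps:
I(b, p) = p² - b (I(b, p) = (-2*b + p²) + b = (p² - 2*b) + b = p² - b)
N = 2876/553 (N = 2876/((-23)² - 1*(-24)) = 2876/(529 + 24) = 2876/553 ≈ 5.2007)
r(c) = 3 + 3*c (r(c) = 3*(1*c + 1) = 3*(c + 1) = 3*(1 + c) = 3 + 3*c)
(N + y(r(4))) - 3386 = (2876/553 + 23) - 3386 = 15595/553 - 3386 = -1856863/553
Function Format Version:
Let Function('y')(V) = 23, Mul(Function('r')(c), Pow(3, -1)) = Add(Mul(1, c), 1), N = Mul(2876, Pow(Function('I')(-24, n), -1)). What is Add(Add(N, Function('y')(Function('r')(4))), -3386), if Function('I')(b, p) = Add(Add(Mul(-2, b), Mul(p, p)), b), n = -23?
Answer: Rational(-1856863, 553) ≈ -3357.8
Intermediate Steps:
Function('I')(b, p) = Add(Pow(p, 2), Mul(-1, b)) (Function('I')(b, p) = Add(Add(Mul(-2, b), Pow(p, 2)), b) = Add(Add(Pow(p, 2), Mul(-2, b)), b) = Add(Pow(p, 2), Mul(-1, b)))
N = Rational(2876, 553) (N = Mul(2876, Pow(Add(Pow(-23, 2), Mul(-1, -24)), -1)) = Mul(2876, Pow(Add(529, 24), -1)) = Mul(2876, Pow(553, -1)) = Mul(2876, Rational(1, 553)) = Rational(2876, 553) ≈ 5.2007)
Function('r')(c) = Add(3, Mul(3, c)) (Function('r')(c) = Mul(3, Add(Mul(1, c), 1)) = Mul(3, Add(c, 1)) = Mul(3, Add(1, c)) = Add(3, Mul(3, c)))
Add(Add(N, Function('y')(Function('r')(4))), -3386) = Add(Add(Rational(2876, 553), 23), -3386) = Add(Rational(15595, 553), -3386) = Rational(-1856863, 553)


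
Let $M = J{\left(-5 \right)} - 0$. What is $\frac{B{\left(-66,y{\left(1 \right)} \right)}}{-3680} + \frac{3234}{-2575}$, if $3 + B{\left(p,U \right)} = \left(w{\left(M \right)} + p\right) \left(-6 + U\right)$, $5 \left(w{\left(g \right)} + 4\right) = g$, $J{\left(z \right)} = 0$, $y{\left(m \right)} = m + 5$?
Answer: $- \frac{2378679}{1895200} \approx -1.2551$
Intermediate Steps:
$y{\left(m \right)} = 5 + m$
$M = 0$ ($M = 0 - 0 = 0 + 0 = 0$)
$w{\left(g \right)} = -4 + \frac{g}{5}$
$B{\left(p,U \right)} = -3 + \left(-6 + U\right) \left(-4 + p\right)$ ($B{\left(p,U \right)} = -3 + \left(\left(-4 + \frac{1}{5} \cdot 0\right) + p\right) \left(-6 + U\right) = -3 + \left(\left(-4 + 0\right) + p\right) \left(-6 + U\right) = -3 + \left(-4 + p\right) \left(-6 + U\right) = -3 + \left(-6 + U\right) \left(-4 + p\right)$)
$\frac{B{\left(-66,y{\left(1 \right)} \right)}}{-3680} + \frac{3234}{-2575} = \frac{21 - -396 - 4 \left(5 + 1\right) + \left(5 + 1\right) \left(-66\right)}{-3680} + \frac{3234}{-2575} = \left(21 + 396 - 24 + 6 \left(-66\right)\right) \left(- \frac{1}{3680}\right) + 3234 \left(- \frac{1}{2575}\right) = \left(21 + 396 - 24 - 396\right) \left(- \frac{1}{3680}\right) - \frac{3234}{2575} = \left(-3\right) \left(- \frac{1}{3680}\right) - \frac{3234}{2575} = \frac{3}{3680} - \frac{3234}{2575} = - \frac{2378679}{1895200}$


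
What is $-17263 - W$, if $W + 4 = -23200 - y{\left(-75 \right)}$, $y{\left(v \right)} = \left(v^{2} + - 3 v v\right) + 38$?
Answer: $-5271$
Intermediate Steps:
$y{\left(v \right)} = 38 - 2 v^{2}$ ($y{\left(v \right)} = \left(v^{2} - 3 v^{2}\right) + 38 = - 2 v^{2} + 38 = 38 - 2 v^{2}$)
$W = -11992$ ($W = -4 - \left(23238 - 11250\right) = -4 - 11988 = -11992$)
$-17263 - W = -17263 - -11992 = -17263 + 11992 = -5271$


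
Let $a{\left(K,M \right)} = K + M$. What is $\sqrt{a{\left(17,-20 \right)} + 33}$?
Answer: $\sqrt{30} \approx 5.4772$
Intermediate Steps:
$\sqrt{a{\left(17,-20 \right)} + 33} = \sqrt{\left(17 - 20\right) + 33} = \sqrt{-3 + 33} = \sqrt{30}$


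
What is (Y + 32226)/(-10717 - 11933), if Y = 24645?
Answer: -18957/7550 ≈ -2.5109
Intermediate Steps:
(Y + 32226)/(-10717 - 11933) = (24645 + 32226)/(-10717 - 11933) = 56871/(-22650) = 56871*(-1/22650) = -18957/7550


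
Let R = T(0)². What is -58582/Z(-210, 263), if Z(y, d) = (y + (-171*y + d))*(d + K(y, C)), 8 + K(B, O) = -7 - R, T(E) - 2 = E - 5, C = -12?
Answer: -58582/8595157 ≈ -0.0068157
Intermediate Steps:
T(E) = -3 + E (T(E) = 2 + (E - 5) = 2 + (-5 + E) = -3 + E)
R = 9 (R = (-3 + 0)² = (-3)² = 9)
K(B, O) = -24 (K(B, O) = -8 + (-7 - 1*9) = -8 + (-7 - 9) = -8 - 16 = -24)
Z(y, d) = (-24 + d)*(d - 170*y) (Z(y, d) = (y + (-171*y + d))*(d - 24) = (y + (d - 171*y))*(-24 + d) = (d - 170*y)*(-24 + d) = (-24 + d)*(d - 170*y))
-58582/Z(-210, 263) = -58582/(263² - 24*263 + 4080*(-210) - 170*263*(-210)) = -58582/(69169 - 6312 - 856800 + 9389100) = -58582/8595157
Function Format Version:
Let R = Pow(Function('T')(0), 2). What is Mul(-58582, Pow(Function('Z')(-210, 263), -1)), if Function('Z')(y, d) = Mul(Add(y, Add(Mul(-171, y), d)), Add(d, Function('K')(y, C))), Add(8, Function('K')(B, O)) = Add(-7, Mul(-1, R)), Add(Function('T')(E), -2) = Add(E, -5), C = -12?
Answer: Rational(-58582, 8595157) ≈ -0.0068157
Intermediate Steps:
Function('T')(E) = Add(-3, E) (Function('T')(E) = Add(2, Add(E, -5)) = Add(2, Add(-5, E)) = Add(-3, E))
R = 9 (R = Pow(Add(-3, 0), 2) = Pow(-3, 2) = 9)
Function('K')(B, O) = -24 (Function('K')(B, O) = Add(-8, Add(-7, Mul(-1, 9))) = Add(-8, Add(-7, -9)) = Add(-8, -16) = -24)
Function('Z')(y, d) = Mul(Add(-24, d), Add(d, Mul(-170, y))) (Function('Z')(y, d) = Mul(Add(y, Add(Mul(-171, y), d)), Add(d, -24)) = Mul(Add(y, Add(d, Mul(-171, y))), Add(-24, d)) = Mul(Add(d, Mul(-170, y)), Add(-24, d)) = Mul(Add(-24, d), Add(d, Mul(-170, y))))
Mul(-58582, Pow(Function('Z')(-210, 263), -1)) = Mul(-58582, Pow(Add(Pow(263, 2), Mul(-24, 263), Mul(4080, -210), Mul(-170, 263, -210)), -1)) = Mul(-58582, Pow(Add(69169, -6312, -856800, 9389100), -1)) = Mul(-58582, Pow(8595157, -1)) = Mul(-58582, Rational(1, 8595157)) = Rational(-58582, 8595157)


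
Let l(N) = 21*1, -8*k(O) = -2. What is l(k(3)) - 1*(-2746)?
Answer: 2767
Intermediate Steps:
k(O) = ¼ (k(O) = -⅛*(-2) = ¼)
l(N) = 21
l(k(3)) - 1*(-2746) = 21 - 1*(-2746) = 21 + 2746 = 2767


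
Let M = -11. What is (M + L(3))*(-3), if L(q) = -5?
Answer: 48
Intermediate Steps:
(M + L(3))*(-3) = (-11 - 5)*(-3) = -16*(-3) = 48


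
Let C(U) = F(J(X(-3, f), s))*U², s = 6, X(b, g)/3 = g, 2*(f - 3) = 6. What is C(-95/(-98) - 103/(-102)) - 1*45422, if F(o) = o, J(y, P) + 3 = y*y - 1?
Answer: -275832302302/6245001 ≈ -44169.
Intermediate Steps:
f = 6 (f = 3 + (½)*6 = 3 + 3 = 6)
X(b, g) = 3*g
J(y, P) = -4 + y² (J(y, P) = -3 + (y*y - 1) = -3 + (y² - 1) = -3 + (-1 + y²) = -4 + y²)
C(U) = 320*U² (C(U) = (-4 + (3*6)²)*U² = (-4 + 18²)*U² = (-4 + 324)*U² = 320*U²)
C(-95/(-98) - 103/(-102)) - 1*45422 = 320*(-95/(-98) - 103/(-102))² - 1*45422 = 320*(-95*(-1/98) - 103*(-1/102))² - 45422 = 320*(95/98 + 103/102)² - 45422 = 320*(4946/2499)² - 45422 = 320*(24462916/6245001) - 45422 = 7828133120/6245001 - 45422 = -275832302302/6245001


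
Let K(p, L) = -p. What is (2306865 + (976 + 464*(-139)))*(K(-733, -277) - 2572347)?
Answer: -5769017408830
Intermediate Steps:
(2306865 + (976 + 464*(-139)))*(K(-733, -277) - 2572347) = (2306865 + (976 + 464*(-139)))*(-1*(-733) - 2572347) = (2306865 + (976 - 64496))*(733 - 2572347) = (2306865 - 63520)*(-2571614) = 2243345*(-2571614) = -5769017408830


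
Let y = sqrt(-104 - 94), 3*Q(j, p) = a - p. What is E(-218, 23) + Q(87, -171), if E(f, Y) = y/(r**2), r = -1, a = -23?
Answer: 148/3 + 3*I*sqrt(22) ≈ 49.333 + 14.071*I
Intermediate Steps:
Q(j, p) = -23/3 - p/3 (Q(j, p) = (-23 - p)/3 = -23/3 - p/3)
y = 3*I*sqrt(22) (y = sqrt(-198) = 3*I*sqrt(22) ≈ 14.071*I)
E(f, Y) = 3*I*sqrt(22) (E(f, Y) = (3*I*sqrt(22))/((-1)**2) = (3*I*sqrt(22))/1 = (3*I*sqrt(22))*1 = 3*I*sqrt(22))
E(-218, 23) + Q(87, -171) = 3*I*sqrt(22) + (-23/3 - 1/3*(-171)) = 3*I*sqrt(22) + (-23/3 + 57) = 3*I*sqrt(22) + 148/3 = 148/3 + 3*I*sqrt(22)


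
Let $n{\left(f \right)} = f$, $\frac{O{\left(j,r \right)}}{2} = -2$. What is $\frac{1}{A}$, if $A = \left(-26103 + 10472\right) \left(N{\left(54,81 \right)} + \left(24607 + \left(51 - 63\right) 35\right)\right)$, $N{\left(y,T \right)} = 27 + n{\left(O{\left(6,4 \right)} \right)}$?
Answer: $- \frac{1}{378426510} \approx -2.6425 \cdot 10^{-9}$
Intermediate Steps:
$O{\left(j,r \right)} = -4$ ($O{\left(j,r \right)} = 2 \left(-2\right) = -4$)
$N{\left(y,T \right)} = 23$ ($N{\left(y,T \right)} = 27 - 4 = 23$)
$A = -378426510$ ($A = \left(-26103 + 10472\right) \left(23 + \left(24607 + \left(51 - 63\right) 35\right)\right) = - 15631 \left(23 + \left(24607 - 420\right)\right) = - 15631 \left(23 + 24187\right) = \left(-15631\right) 24210 = -378426510$)
$\frac{1}{A} = \frac{1}{-378426510} = - \frac{1}{378426510}$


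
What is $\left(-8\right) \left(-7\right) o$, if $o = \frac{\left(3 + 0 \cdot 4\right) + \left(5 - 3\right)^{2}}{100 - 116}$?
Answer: $- \frac{49}{2} \approx -24.5$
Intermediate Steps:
$o = - \frac{7}{16}$ ($o = \frac{\left(3 + 0\right) + 2^{2}}{-16} = \left(3 + 4\right) \left(- \frac{1}{16}\right) = 7 \left(- \frac{1}{16}\right) = - \frac{7}{16} \approx -0.4375$)
$\left(-8\right) \left(-7\right) o = \left(-8\right) \left(-7\right) \left(- \frac{7}{16}\right) = 56 \left(- \frac{7}{16}\right) = - \frac{49}{2}$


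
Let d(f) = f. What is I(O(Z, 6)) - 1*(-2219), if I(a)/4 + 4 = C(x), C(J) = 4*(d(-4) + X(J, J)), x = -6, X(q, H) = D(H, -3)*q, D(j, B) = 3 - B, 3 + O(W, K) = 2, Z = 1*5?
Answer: 1563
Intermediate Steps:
Z = 5
O(W, K) = -1 (O(W, K) = -3 + 2 = -1)
X(q, H) = 6*q (X(q, H) = (3 - 1*(-3))*q = (3 + 3)*q = 6*q)
C(J) = -16 + 24*J (C(J) = 4*(-4 + 6*J) = -16 + 24*J)
I(a) = -656 (I(a) = -16 + 4*(-16 + 24*(-6)) = -16 + 4*(-16 - 144) = -16 + 4*(-160) = -16 - 640 = -656)
I(O(Z, 6)) - 1*(-2219) = -656 - 1*(-2219) = -656 + 2219 = 1563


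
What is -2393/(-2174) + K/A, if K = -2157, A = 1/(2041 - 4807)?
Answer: 12970655981/2174 ≈ 5.9663e+6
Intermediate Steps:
A = -1/2766 (A = 1/(-2766) = -1/2766 ≈ -0.00036153)
-2393/(-2174) + K/A = -2393/(-2174) - 2157/(-1/2766) = -2393*(-1/2174) - 2157*(-2766) = 2393/2174 + 5966262 = 12970655981/2174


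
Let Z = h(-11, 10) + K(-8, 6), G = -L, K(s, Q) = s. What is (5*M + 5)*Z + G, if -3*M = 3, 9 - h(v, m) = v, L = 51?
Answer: -51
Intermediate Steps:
h(v, m) = 9 - v
M = -1 (M = -⅓*3 = -1)
G = -51 (G = -1*51 = -51)
Z = 12 (Z = (9 - 1*(-11)) - 8 = (9 + 11) - 8 = 20 - 8 = 12)
(5*M + 5)*Z + G = (5*(-1) + 5)*12 - 51 = (-5 + 5)*12 - 51 = 0*12 - 51 = 0 - 51 = -51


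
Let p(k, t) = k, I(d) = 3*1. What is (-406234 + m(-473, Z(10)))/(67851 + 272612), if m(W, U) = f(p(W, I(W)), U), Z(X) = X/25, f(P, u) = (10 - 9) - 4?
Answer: -406237/340463 ≈ -1.1932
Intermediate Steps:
I(d) = 3
f(P, u) = -3 (f(P, u) = 1 - 4 = -3)
Z(X) = X/25 (Z(X) = X*(1/25) = X/25)
m(W, U) = -3
(-406234 + m(-473, Z(10)))/(67851 + 272612) = (-406234 - 3)/(67851 + 272612) = -406237/340463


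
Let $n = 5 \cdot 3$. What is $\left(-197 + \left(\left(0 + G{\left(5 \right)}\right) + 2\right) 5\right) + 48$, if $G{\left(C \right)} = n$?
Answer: $-64$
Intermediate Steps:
$n = 15$
$G{\left(C \right)} = 15$
$\left(-197 + \left(\left(0 + G{\left(5 \right)}\right) + 2\right) 5\right) + 48 = \left(-197 + \left(\left(0 + 15\right) + 2\right) 5\right) + 48 = \left(-197 + \left(15 + 2\right) 5\right) + 48 = \left(-197 + 17 \cdot 5\right) + 48 = \left(-197 + 85\right) + 48 = -112 + 48 = -64$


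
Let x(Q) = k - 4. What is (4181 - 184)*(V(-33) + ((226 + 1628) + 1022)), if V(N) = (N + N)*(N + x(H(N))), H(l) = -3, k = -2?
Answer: 21783650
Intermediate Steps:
x(Q) = -6 (x(Q) = -2 - 4 = -6)
V(N) = 2*N*(-6 + N) (V(N) = (N + N)*(N - 6) = (2*N)*(-6 + N) = 2*N*(-6 + N))
(4181 - 184)*(V(-33) + ((226 + 1628) + 1022)) = (4181 - 184)*(2*(-33)*(-6 - 33) + ((226 + 1628) + 1022)) = 3997*(2*(-33)*(-39) + (1854 + 1022)) = 3997*(2574 + 2876) = 3997*5450 = 21783650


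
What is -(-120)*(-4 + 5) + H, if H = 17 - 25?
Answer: 112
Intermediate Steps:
H = -8
-(-120)*(-4 + 5) + H = -(-120)*(-4 + 5) - 8 = -(-120) - 8 = -40*(-3) - 8 = 120 - 8 = 112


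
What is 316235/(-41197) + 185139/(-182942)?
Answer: -65479834753/7536661574 ≈ -8.6882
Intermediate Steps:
316235/(-41197) + 185139/(-182942) = 316235*(-1/41197) + 185139*(-1/182942) = -316235/41197 - 185139/182942 = -65479834753/7536661574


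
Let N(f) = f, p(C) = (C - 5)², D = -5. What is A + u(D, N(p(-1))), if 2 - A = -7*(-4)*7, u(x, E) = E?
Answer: -158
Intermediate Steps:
p(C) = (-5 + C)²
A = -194 (A = 2 - (-7*(-4))*7 = 2 - 28*7 = 2 - 1*196 = 2 - 196 = -194)
A + u(D, N(p(-1))) = -194 + (-5 - 1)² = -194 + (-6)² = -194 + 36 = -158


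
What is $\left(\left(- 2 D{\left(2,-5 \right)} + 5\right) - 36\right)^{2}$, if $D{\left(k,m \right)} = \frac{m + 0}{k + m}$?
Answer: $\frac{10609}{9} \approx 1178.8$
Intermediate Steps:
$D{\left(k,m \right)} = \frac{m}{k + m}$
$\left(\left(- 2 D{\left(2,-5 \right)} + 5\right) - 36\right)^{2} = \left(\left(- 2 \left(- \frac{5}{2 - 5}\right) + 5\right) - 36\right)^{2} = \left(\left(- 2 \left(- \frac{5}{-3}\right) + 5\right) - 36\right)^{2} = \left(\left(- 2 \left(\left(-5\right) \left(- \frac{1}{3}\right)\right) + 5\right) - 36\right)^{2} = \left(\left(\left(-2\right) \frac{5}{3} + 5\right) - 36\right)^{2} = \left(\left(- \frac{10}{3} + 5\right) - 36\right)^{2} = \left(\frac{5}{3} - 36\right)^{2} = \left(- \frac{103}{3}\right)^{2} = \frac{10609}{9}$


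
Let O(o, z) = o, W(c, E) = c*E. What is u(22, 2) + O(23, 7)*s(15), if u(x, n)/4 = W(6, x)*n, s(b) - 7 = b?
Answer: 1562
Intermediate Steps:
W(c, E) = E*c
s(b) = 7 + b
u(x, n) = 24*n*x (u(x, n) = 4*((x*6)*n) = 4*((6*x)*n) = 4*(6*n*x) = 24*n*x)
u(22, 2) + O(23, 7)*s(15) = 24*2*22 + 23*(7 + 15) = 1056 + 23*22 = 1056 + 506 = 1562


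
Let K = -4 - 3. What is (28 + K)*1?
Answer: 21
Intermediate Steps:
K = -7 (K = -1*4 - 3 = -4 - 3 = -7)
(28 + K)*1 = (28 - 7)*1 = 21*1 = 21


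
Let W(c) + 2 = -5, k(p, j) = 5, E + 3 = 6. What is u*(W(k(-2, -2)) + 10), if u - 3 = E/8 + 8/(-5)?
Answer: 213/40 ≈ 5.3250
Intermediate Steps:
E = 3 (E = -3 + 6 = 3)
u = 71/40 (u = 3 + (3/8 + 8/(-5)) = 3 + (3*(⅛) + 8*(-⅕)) = 3 + (3/8 - 8/5) = 3 - 49/40 = 71/40 ≈ 1.7750)
W(c) = -7 (W(c) = -2 - 5 = -7)
u*(W(k(-2, -2)) + 10) = 71*(-7 + 10)/40 = (71/40)*3 = 213/40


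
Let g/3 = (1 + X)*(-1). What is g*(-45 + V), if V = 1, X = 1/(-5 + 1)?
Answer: 99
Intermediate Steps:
X = -1/4 (X = 1/(-4) = -1/4 ≈ -0.25000)
g = -9/4 (g = 3*((1 - 1/4)*(-1)) = 3*((3/4)*(-1)) = 3*(-3/4) = -9/4 ≈ -2.2500)
g*(-45 + V) = -9*(-45 + 1)/4 = -9/4*(-44) = 99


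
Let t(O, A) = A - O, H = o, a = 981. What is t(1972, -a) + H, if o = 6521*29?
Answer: 186156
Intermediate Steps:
o = 189109
H = 189109
t(1972, -a) + H = (-1*981 - 1*1972) + 189109 = (-981 - 1972) + 189109 = -2953 + 189109 = 186156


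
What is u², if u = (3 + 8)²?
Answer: 14641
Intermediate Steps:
u = 121 (u = 11² = 121)
u² = 121² = 14641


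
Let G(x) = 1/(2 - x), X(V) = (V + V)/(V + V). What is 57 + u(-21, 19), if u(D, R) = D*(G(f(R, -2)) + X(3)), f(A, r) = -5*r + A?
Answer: 331/9 ≈ 36.778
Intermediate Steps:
f(A, r) = A - 5*r
X(V) = 1 (X(V) = (2*V)/((2*V)) = (2*V)*(1/(2*V)) = 1)
u(D, R) = D*(1 - 1/(8 + R)) (u(D, R) = D*(-1/(-2 + (R - 5*(-2))) + 1) = D*(-1/(-2 + (R + 10)) + 1) = D*(-1/(-2 + (10 + R)) + 1) = D*(-1/(8 + R) + 1) = D*(1 - 1/(8 + R)))
57 + u(-21, 19) = 57 - 21*(7 + 19)/(8 + 19) = 57 - 21*26/27 = 57 - 21*1/27*26 = 57 - 182/9 = 331/9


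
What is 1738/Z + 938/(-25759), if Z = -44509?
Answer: -86518584/1146507331 ≈ -0.075463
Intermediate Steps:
1738/Z + 938/(-25759) = 1738/(-44509) + 938/(-25759) = 1738*(-1/44509) + 938*(-1/25759) = -1738/44509 - 938/25759 = -86518584/1146507331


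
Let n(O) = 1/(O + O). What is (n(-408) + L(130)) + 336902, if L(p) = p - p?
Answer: 274912031/816 ≈ 3.3690e+5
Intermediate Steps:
n(O) = 1/(2*O)
L(p) = 0
(n(-408) + L(130)) + 336902 = ((½)/(-408) + 0) + 336902 = ((½)*(-1/408) + 0) + 336902 = (-1/816 + 0) + 336902 = -1/816 + 336902 = 274912031/816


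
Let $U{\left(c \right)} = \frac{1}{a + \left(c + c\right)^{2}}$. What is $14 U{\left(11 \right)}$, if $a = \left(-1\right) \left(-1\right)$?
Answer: $\frac{14}{485} \approx 0.028866$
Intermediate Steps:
$a = 1$
$U{\left(c \right)} = \frac{1}{1 + 4 c^{2}}$ ($U{\left(c \right)} = \frac{1}{1 + \left(c + c\right)^{2}} = \frac{1}{1 + \left(2 c\right)^{2}} = \frac{1}{1 + 4 c^{2}}$)
$14 U{\left(11 \right)} = \frac{14}{1 + 4 \cdot 11^{2}} = \frac{14}{1 + 4 \cdot 121} = \frac{14}{1 + 484} = \frac{14}{485}$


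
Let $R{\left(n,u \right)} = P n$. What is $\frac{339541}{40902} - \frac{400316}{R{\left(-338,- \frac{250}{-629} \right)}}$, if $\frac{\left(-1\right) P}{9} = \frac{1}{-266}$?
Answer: $\frac{42710232767}{1219842} \approx 35013.0$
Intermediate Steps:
$P = \frac{9}{266}$ ($P = - \frac{9}{-266} = \left(-9\right) \left(- \frac{1}{266}\right) = \frac{9}{266} \approx 0.033835$)
$R{\left(n,u \right)} = \frac{9 n}{266}$
$\frac{339541}{40902} - \frac{400316}{R{\left(-338,- \frac{250}{-629} \right)}} = \frac{339541}{40902} - \frac{400316}{\frac{9}{266} \left(-338\right)} = 339541 \cdot \frac{1}{40902} - \frac{400316}{- \frac{1521}{133}} = \frac{19973}{2406} - - \frac{53242028}{1521} = \frac{19973}{2406} + \frac{53242028}{1521} = \frac{42710232767}{1219842}$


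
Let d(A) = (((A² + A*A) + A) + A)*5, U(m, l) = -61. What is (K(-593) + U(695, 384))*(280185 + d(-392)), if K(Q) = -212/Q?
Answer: -65193876705/593 ≈ -1.0994e+8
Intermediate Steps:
d(A) = 10*A + 10*A² (d(A) = (((A² + A²) + A) + A)*5 = ((2*A² + A) + A)*5 = ((A + 2*A²) + A)*5 = (2*A + 2*A²)*5 = 10*A + 10*A²)
(K(-593) + U(695, 384))*(280185 + d(-392)) = (-212/(-593) - 61)*(280185 + 10*(-392)*(1 - 392)) = (-212*(-1/593) - 61)*(280185 + 10*(-392)*(-391)) = (212/593 - 61)*(280185 + 1532720) = -35961/593*1812905 = -65193876705/593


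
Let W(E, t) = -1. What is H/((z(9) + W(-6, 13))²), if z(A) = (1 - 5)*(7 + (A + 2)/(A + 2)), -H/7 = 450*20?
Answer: -7000/121 ≈ -57.851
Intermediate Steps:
H = -63000 (H = -3150*20 = -7*9000 = -63000)
z(A) = -32 (z(A) = -4*(7 + (2 + A)/(2 + A)) = -4*(7 + 1) = -4*8 = -32)
H/((z(9) + W(-6, 13))²) = -63000/(-32 - 1)² = -63000/((-33)²) = -63000/1089 = -63000*1/1089 = -7000/121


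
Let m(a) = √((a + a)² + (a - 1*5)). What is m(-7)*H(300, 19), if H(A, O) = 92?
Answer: 184*√46 ≈ 1247.9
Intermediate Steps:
m(a) = √(-5 + a + 4*a²) (m(a) = √((2*a)² + (a - 5)) = √(4*a² + (-5 + a)) = √(-5 + a + 4*a²))
m(-7)*H(300, 19) = √(-5 - 7 + 4*(-7)²)*92 = √(-5 - 7 + 4*49)*92 = √(-5 - 7 + 196)*92 = √184*92 = (2*√46)*92 = 184*√46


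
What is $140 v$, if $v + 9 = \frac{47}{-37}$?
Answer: $- \frac{53200}{37} \approx -1437.8$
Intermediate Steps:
$v = - \frac{380}{37}$ ($v = -9 + \frac{47}{-37} = -9 + 47 \left(- \frac{1}{37}\right) = -9 - \frac{47}{37} = - \frac{380}{37} \approx -10.27$)
$140 v = 140 \left(- \frac{380}{37}\right) = - \frac{53200}{37}$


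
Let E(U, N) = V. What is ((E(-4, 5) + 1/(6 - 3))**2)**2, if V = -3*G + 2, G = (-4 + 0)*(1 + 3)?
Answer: 519885601/81 ≈ 6.4183e+6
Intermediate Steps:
G = -16 (G = -4*4 = -16)
V = 50 (V = -3*(-16) + 2 = 48 + 2 = 50)
E(U, N) = 50
((E(-4, 5) + 1/(6 - 3))**2)**2 = ((50 + 1/(6 - 3))**2)**2 = ((50 + 1/3)**2)**2 = ((151/3)**2)**2 = (22801/9)**2 = 519885601/81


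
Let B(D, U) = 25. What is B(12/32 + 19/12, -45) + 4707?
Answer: 4732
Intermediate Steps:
B(12/32 + 19/12, -45) + 4707 = 25 + 4707 = 4732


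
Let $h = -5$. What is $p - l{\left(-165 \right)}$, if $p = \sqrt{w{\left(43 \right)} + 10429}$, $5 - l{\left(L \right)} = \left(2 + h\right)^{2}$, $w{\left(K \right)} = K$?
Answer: $4 + 2 \sqrt{2618} \approx 106.33$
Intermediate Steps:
$l{\left(L \right)} = -4$ ($l{\left(L \right)} = 5 - \left(2 - 5\right)^{2} = 5 - \left(-3\right)^{2} = 5 - 9 = -4$)
$p = 2 \sqrt{2618}$ ($p = \sqrt{43 + 10429} = \sqrt{10472} = 2 \sqrt{2618} \approx 102.33$)
$p - l{\left(-165 \right)} = 2 \sqrt{2618} - -4 = 2 \sqrt{2618} + 4 = 4 + 2 \sqrt{2618}$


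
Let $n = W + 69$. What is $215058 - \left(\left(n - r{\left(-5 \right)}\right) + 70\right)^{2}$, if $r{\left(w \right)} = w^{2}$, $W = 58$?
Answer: $185474$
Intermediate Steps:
$n = 127$ ($n = 58 + 69 = 127$)
$215058 - \left(\left(n - r{\left(-5 \right)}\right) + 70\right)^{2} = 215058 - \left(\left(127 - \left(-5\right)^{2}\right) + 70\right)^{2} = 215058 - \left(\left(127 - 25\right) + 70\right)^{2} = 215058 - \left(102 + 70\right)^{2} = 215058 - 172^{2} = 215058 - 29584 = 185474$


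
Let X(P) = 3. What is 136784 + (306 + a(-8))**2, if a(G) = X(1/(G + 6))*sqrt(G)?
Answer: 230348 + 3672*I*sqrt(2) ≈ 2.3035e+5 + 5193.0*I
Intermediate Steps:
a(G) = 3*sqrt(G)
136784 + (306 + a(-8))**2 = 136784 + (306 + 3*sqrt(-8))**2 = 136784 + (306 + 3*(2*I*sqrt(2)))**2 = 136784 + (306 + 6*I*sqrt(2))**2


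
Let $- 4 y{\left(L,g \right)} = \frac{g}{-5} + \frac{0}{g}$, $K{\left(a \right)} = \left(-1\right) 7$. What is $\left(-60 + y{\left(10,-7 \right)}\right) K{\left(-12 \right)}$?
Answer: $\frac{8449}{20} \approx 422.45$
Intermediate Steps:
$K{\left(a \right)} = -7$
$y{\left(L,g \right)} = \frac{g}{20}$ ($y{\left(L,g \right)} = - \frac{\frac{g}{-5} + \frac{0}{g}}{4} = - \frac{g \left(- \frac{1}{5}\right) + 0}{4} = - \frac{- \frac{g}{5} + 0}{4} = - \frac{\left(- \frac{1}{5}\right) g}{4} = \frac{g}{20}$)
$\left(-60 + y{\left(10,-7 \right)}\right) K{\left(-12 \right)} = \left(-60 + \frac{1}{20} \left(-7\right)\right) \left(-7\right) = \left(-60 - \frac{7}{20}\right) \left(-7\right) = \left(- \frac{1207}{20}\right) \left(-7\right) = \frac{8449}{20}$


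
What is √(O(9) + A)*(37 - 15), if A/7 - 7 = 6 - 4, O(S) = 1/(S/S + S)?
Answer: 11*√6310/5 ≈ 174.76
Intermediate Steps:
O(S) = 1/(1 + S)
A = 63 (A = 49 + 7*(6 - 4) = 49 + 7*2 = 49 + 14 = 63)
√(O(9) + A)*(37 - 15) = √(1/(1 + 9) + 63)*(37 - 15) = √(1/10 + 63)*22 = √(⅒ + 63)*22 = √(631/10)*22 = (√6310/10)*22 = 11*√6310/5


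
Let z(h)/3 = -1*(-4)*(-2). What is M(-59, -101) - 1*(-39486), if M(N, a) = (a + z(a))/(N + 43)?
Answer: 631901/16 ≈ 39494.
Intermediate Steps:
z(h) = -24 (z(h) = 3*(-1*(-4)*(-2)) = 3*(4*(-2)) = 3*(-8) = -24)
M(N, a) = (-24 + a)/(43 + N) (M(N, a) = (a - 24)/(N + 43) = (-24 + a)/(43 + N))
M(-59, -101) - 1*(-39486) = (-24 - 101)/(43 - 59) - 1*(-39486) = -125/(-16) + 39486 = -1/16*(-125) + 39486 = 125/16 + 39486 = 631901/16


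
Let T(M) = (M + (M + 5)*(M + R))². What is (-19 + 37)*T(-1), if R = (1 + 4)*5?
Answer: 162450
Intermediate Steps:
R = 25 (R = 5*5 = 25)
T(M) = (M + (5 + M)*(25 + M))² (T(M) = (M + (M + 5)*(M + 25))² = (M + (5 + M)*(25 + M))²)
(-19 + 37)*T(-1) = (-19 + 37)*(125 + (-1)² + 31*(-1))² = 18*(125 + 1 - 31)² = 18*95² = 18*9025 = 162450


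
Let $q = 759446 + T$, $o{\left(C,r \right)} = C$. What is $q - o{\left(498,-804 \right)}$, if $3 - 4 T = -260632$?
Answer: $\frac{3296427}{4} \approx 8.2411 \cdot 10^{5}$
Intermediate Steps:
$T = \frac{260635}{4}$ ($T = \frac{3}{4} - -65158 = \frac{3}{4} + 65158 = \frac{260635}{4} \approx 65159.0$)
$q = \frac{3298419}{4}$ ($q = 759446 + \frac{260635}{4} = \frac{3298419}{4} \approx 8.2461 \cdot 10^{5}$)
$q - o{\left(498,-804 \right)} = \frac{3298419}{4} - 498 = \frac{3296427}{4}$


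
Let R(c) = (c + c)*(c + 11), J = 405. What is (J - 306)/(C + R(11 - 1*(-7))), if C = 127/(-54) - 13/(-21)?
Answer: 37422/393977 ≈ 0.094985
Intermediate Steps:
R(c) = 2*c*(11 + c) (R(c) = (2*c)*(11 + c) = 2*c*(11 + c))
C = -655/378 (C = 127*(-1/54) - 13*(-1/21) = -127/54 + 13/21 = -655/378 ≈ -1.7328)
(J - 306)/(C + R(11 - 1*(-7))) = (405 - 306)/(-655/378 + 2*(11 - 1*(-7))*(11 + (11 - 1*(-7)))) = 99/(-655/378 + 2*(11 + 7)*(11 + (11 + 7))) = 99/(-655/378 + 2*18*(11 + 18)) = 99/(-655/378 + 2*18*29) = 99/(-655/378 + 1044) = 99/(393977/378) = 99*(378/393977) = 37422/393977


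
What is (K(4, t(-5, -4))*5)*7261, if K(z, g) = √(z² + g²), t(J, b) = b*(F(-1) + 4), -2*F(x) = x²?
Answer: 72610*√53 ≈ 5.2861e+5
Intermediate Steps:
F(x) = -x²/2
t(J, b) = 7*b/2 (t(J, b) = b*(-½*(-1)² + 4) = b*(-½*1 + 4) = b*(-½ + 4) = b*(7/2) = 7*b/2)
K(z, g) = √(g² + z²)
(K(4, t(-5, -4))*5)*7261 = (√(((7/2)*(-4))² + 4²)*5)*7261 = (√((-14)² + 16)*5)*7261 = (√(196 + 16)*5)*7261 = (√212*5)*7261 = ((2*√53)*5)*7261 = (10*√53)*7261 = 72610*√53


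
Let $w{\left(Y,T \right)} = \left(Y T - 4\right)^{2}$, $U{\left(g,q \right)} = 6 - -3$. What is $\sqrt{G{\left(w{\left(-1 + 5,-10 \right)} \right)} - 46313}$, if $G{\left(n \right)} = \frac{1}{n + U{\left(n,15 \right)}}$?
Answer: $\frac{8 i \sqrt{2737550545}}{1945} \approx 215.2 i$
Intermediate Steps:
$U{\left(g,q \right)} = 9$ ($U{\left(g,q \right)} = 6 + 3 = 9$)
$w{\left(Y,T \right)} = \left(-4 + T Y\right)^{2}$ ($w{\left(Y,T \right)} = \left(T Y - 4\right)^{2} = \left(-4 + T Y\right)^{2}$)
$G{\left(n \right)} = \frac{1}{9 + n}$ ($G{\left(n \right)} = \frac{1}{n + 9} = \frac{1}{9 + n}$)
$\sqrt{G{\left(w{\left(-1 + 5,-10 \right)} \right)} - 46313} = \sqrt{\frac{1}{9 + \left(-4 - 10 \left(-1 + 5\right)\right)^{2}} - 46313} = \sqrt{\frac{1}{9 + \left(-4 - 40\right)^{2}} - 46313} = \sqrt{\frac{1}{9 + \left(-44\right)^{2}} - 46313} = \sqrt{\frac{1}{9 + 1936} - 46313} = \sqrt{\frac{1}{1945} - 46313} = \sqrt{- \frac{90078784}{1945}} = \frac{8 i \sqrt{2737550545}}{1945}$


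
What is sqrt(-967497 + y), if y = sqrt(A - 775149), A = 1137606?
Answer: sqrt(-967497 + 3*sqrt(40273)) ≈ 983.31*I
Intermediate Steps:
y = 3*sqrt(40273) (y = sqrt(1137606 - 775149) = sqrt(362457) = 3*sqrt(40273) ≈ 602.04)
sqrt(-967497 + y) = sqrt(-967497 + 3*sqrt(40273))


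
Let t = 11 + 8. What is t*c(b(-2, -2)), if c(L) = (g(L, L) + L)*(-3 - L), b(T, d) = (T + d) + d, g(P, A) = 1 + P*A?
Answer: 1767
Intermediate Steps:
g(P, A) = 1 + A*P
b(T, d) = T + 2*d
t = 19
c(L) = (-3 - L)*(1 + L + L²) (c(L) = ((1 + L*L) + L)*(-3 - L) = ((1 + L²) + L)*(-3 - L) = (1 + L + L²)*(-3 - L) = (-3 - L)*(1 + L + L²))
t*c(b(-2, -2)) = 19*(-3 - (-2 + 2*(-2))³ - 4*(-2 + 2*(-2)) - 4*(-2 + 2*(-2))²) = 19*(-3 - (-2 - 4)³ - 4*(-2 - 4) - 4*(-2 - 4)²) = 19*(-3 - 1*(-6)³ - 4*(-6) - 4*(-6)²) = 19*(-3 - 1*(-216) + 24 - 4*36) = 19*(-3 + 216 + 24 - 144) = 19*93 = 1767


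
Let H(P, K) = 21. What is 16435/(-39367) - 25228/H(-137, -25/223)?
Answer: -141927973/118101 ≈ -1201.8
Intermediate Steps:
16435/(-39367) - 25228/H(-137, -25/223) = 16435/(-39367) - 25228/21 = 16435*(-1/39367) - 25228*1/21 = -16435/39367 - 3604/3 = -141927973/118101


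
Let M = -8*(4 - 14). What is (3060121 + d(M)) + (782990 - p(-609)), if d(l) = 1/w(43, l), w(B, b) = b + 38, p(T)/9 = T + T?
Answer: 454780615/118 ≈ 3.8541e+6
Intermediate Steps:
M = 80 (M = -8*(-10) = 80)
p(T) = 18*T (p(T) = 9*(T + T) = 9*(2*T) = 18*T)
w(B, b) = 38 + b
d(l) = 1/(38 + l)
(3060121 + d(M)) + (782990 - p(-609)) = (3060121 + 1/(38 + 80)) + (782990 - 18*(-609)) = (3060121 + 1/118) + (782990 - 1*(-10962)) = (3060121 + 1/118) + (782990 + 10962) = 361094279/118 + 793952 = 454780615/118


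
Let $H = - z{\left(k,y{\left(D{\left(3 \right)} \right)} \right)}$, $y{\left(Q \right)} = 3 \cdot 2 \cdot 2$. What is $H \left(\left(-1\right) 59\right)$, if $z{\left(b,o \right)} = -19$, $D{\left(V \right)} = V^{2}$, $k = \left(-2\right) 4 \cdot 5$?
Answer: $-1121$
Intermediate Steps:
$k = -40$ ($k = \left(-8\right) 5 = -40$)
$y{\left(Q \right)} = 12$ ($y{\left(Q \right)} = 6 \cdot 2 = 12$)
$H = 19$ ($H = \left(-1\right) \left(-19\right) = 19$)
$H \left(\left(-1\right) 59\right) = 19 \left(\left(-1\right) 59\right) = 19 \left(-59\right) = -1121$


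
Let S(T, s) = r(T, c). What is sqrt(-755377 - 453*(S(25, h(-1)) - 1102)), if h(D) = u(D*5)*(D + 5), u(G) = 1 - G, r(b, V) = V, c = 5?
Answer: 2*I*sqrt(64609) ≈ 508.37*I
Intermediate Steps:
h(D) = (1 - 5*D)*(5 + D) (h(D) = (1 - D*5)*(D + 5) = (1 - 5*D)*(5 + D))
S(T, s) = 5
sqrt(-755377 - 453*(S(25, h(-1)) - 1102)) = sqrt(-755377 - 453*(5 - 1102)) = sqrt(-755377 - 453*(-1097)) = sqrt(-755377 + 496941) = sqrt(-258436) = 2*I*sqrt(64609)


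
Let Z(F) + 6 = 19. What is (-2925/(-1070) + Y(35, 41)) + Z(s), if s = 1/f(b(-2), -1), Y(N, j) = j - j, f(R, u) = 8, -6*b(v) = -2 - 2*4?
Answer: 3367/214 ≈ 15.734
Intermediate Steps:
b(v) = 5/3 (b(v) = -(-2 - 2*4)/6 = -(-2 - 8)/6 = -⅙*(-10) = 5/3)
Y(N, j) = 0
s = ⅛ (s = 1/8 = ⅛ ≈ 0.12500)
Z(F) = 13 (Z(F) = -6 + 19 = 13)
(-2925/(-1070) + Y(35, 41)) + Z(s) = (-2925/(-1070) + 0) + 13 = (-2925*(-1/1070) + 0) + 13 = (585/214 + 0) + 13 = 585/214 + 13 = 3367/214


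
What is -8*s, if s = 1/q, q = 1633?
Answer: -8/1633 ≈ -0.0048990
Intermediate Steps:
s = 1/1633 ≈ 0.00061237
-8*s = -8*1/1633 = -8/1633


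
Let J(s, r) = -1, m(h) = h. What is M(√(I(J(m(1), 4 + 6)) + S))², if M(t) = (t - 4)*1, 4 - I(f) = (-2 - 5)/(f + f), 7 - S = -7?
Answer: (8 - √58)²/4 ≈ 0.036908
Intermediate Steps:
S = 14 (S = 7 - 1*(-7) = 7 + 7 = 14)
I(f) = 4 + 7/(2*f) (I(f) = 4 - (-2 - 5)/(f + f) = 4 - (-7)/(2*f) = 4 + 7/(2*f))
M(t) = -4 + t (M(t) = (-4 + t)*1 = -4 + t)
M(√(I(J(m(1), 4 + 6)) + S))² = (-4 + √((4 + (7/2)/(-1)) + 14))² = (-4 + √((4 + (7/2)*(-1)) + 14))² = (-4 + √((4 - 7/2) + 14))² = (-4 + √(½ + 14))² = (-4 + √(29/2))² = (-4 + √58/2)²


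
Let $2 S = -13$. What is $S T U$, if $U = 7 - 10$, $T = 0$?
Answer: $0$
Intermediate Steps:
$S = - \frac{13}{2}$ ($S = \frac{1}{2} \left(-13\right) = - \frac{13}{2} \approx -6.5$)
$U = -3$
$S T U = \left(- \frac{13}{2}\right) 0 \left(-3\right) = 0 \left(-3\right) = 0$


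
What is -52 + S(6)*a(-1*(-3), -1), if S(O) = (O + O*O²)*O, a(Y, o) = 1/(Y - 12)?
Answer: -200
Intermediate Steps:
a(Y, o) = 1/(-12 + Y)
S(O) = O*(O + O³) (S(O) = (O + O³)*O = O*(O + O³))
-52 + S(6)*a(-1*(-3), -1) = -52 + (6² + 6⁴)/(-12 - 1*(-3)) = -52 + (36 + 1296)/(-12 + 3) = -52 + 1332/(-9) = -52 + 1332*(-⅑) = -52 - 148 = -200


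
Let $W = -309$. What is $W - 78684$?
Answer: $-78993$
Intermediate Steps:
$W - 78684 = -309 - 78684 = -78993$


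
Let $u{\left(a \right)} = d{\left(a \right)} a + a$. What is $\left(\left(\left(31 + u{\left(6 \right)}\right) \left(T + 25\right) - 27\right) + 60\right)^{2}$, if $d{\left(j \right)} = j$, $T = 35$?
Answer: $19474569$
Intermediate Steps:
$u{\left(a \right)} = a + a^{2}$ ($u{\left(a \right)} = a a + a = a^{2} + a = a + a^{2}$)
$\left(\left(\left(31 + u{\left(6 \right)}\right) \left(T + 25\right) - 27\right) + 60\right)^{2} = \left(\left(\left(31 + 6 \left(1 + 6\right)\right) \left(35 + 25\right) - 27\right) + 60\right)^{2} = \left(\left(\left(31 + 6 \cdot 7\right) 60 - 27\right) + 60\right)^{2} = \left(\left(\left(31 + 42\right) 60 - 27\right) + 60\right)^{2} = \left(\left(73 \cdot 60 - 27\right) + 60\right)^{2} = \left(\left(4380 - 27\right) + 60\right)^{2} = \left(4353 + 60\right)^{2} = 4413^{2} = 19474569$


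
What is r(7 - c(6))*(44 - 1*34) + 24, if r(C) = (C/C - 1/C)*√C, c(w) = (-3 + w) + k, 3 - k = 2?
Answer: 24 + 20*√3/3 ≈ 35.547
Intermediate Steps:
k = 1 (k = 3 - 1*2 = 3 - 2 = 1)
c(w) = -2 + w (c(w) = (-3 + w) + 1 = -2 + w)
r(C) = √C*(1 - 1/C) (r(C) = (1 - 1/C)*√C = √C*(1 - 1/C))
r(7 - c(6))*(44 - 1*34) + 24 = ((-1 + (7 - (-2 + 6)))/√(7 - (-2 + 6)))*(44 - 1*34) + 24 = ((-1 + (7 - 1*4))/√(7 - 1*4))*(44 - 34) + 24 = ((-1 + (7 - 4))/√(7 - 4))*10 + 24 = ((-1 + 3)/√3)*10 + 24 = ((√3/3)*2)*10 + 24 = (2*√3/3)*10 + 24 = 20*√3/3 + 24 = 24 + 20*√3/3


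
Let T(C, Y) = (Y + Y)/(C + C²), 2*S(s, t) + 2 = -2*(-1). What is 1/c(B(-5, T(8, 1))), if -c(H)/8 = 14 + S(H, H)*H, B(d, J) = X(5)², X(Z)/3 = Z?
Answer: -1/112 ≈ -0.0089286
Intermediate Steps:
X(Z) = 3*Z
S(s, t) = 0 (S(s, t) = -1 + (-2*(-1))/2 = -1 + (½)*2 = -1 + 1 = 0)
T(C, Y) = 2*Y/(C + C²) (T(C, Y) = (2*Y)/(C + C²) = 2*Y/(C + C²))
B(d, J) = 225 (B(d, J) = (3*5)² = 15² = 225)
c(H) = -112 (c(H) = -8*(14 + 0*H) = -8*(14 + 0) = -8*14 = -112)
1/c(B(-5, T(8, 1))) = 1/(-112) = -1/112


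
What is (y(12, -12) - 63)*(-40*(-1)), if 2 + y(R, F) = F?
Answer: -3080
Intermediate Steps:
y(R, F) = -2 + F
(y(12, -12) - 63)*(-40*(-1)) = ((-2 - 12) - 63)*(-40*(-1)) = (-14 - 63)*40 = -77*40 = -3080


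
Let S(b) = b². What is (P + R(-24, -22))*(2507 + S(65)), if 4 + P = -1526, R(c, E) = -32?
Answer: -10515384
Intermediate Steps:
P = -1530 (P = -4 - 1526 = -1530)
(P + R(-24, -22))*(2507 + S(65)) = (-1530 - 32)*(2507 + 65²) = -1562*(2507 + 4225) = -1562*6732 = -10515384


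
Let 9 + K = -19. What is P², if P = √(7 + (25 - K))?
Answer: 60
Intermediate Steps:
K = -28 (K = -9 - 19 = -28)
P = 2*√15 (P = √(7 + (25 - 1*(-28))) = √(7 + (25 + 28)) = √(7 + 53) = √60 = 2*√15 ≈ 7.7460)
P² = (2*√15)² = 60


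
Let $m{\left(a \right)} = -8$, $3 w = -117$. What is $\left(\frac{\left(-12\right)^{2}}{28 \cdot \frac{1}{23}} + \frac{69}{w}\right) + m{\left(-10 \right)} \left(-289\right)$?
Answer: $\frac{220995}{91} \approx 2428.5$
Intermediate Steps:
$w = -39$ ($w = \frac{1}{3} \left(-117\right) = -39$)
$\left(\frac{\left(-12\right)^{2}}{28 \cdot \frac{1}{23}} + \frac{69}{w}\right) + m{\left(-10 \right)} \left(-289\right) = \left(\frac{\left(-12\right)^{2}}{28 \cdot \frac{1}{23}} + \frac{69}{-39}\right) - -2312 = \left(\frac{144}{28 \cdot \frac{1}{23}} + 69 \left(- \frac{1}{39}\right)\right) + 2312 = \left(\frac{144}{\frac{28}{23}} - \frac{23}{13}\right) + 2312 = \left(144 \cdot \frac{23}{28} - \frac{23}{13}\right) + 2312 = \left(\frac{828}{7} - \frac{23}{13}\right) + 2312 = \frac{10603}{91} + 2312 = \frac{220995}{91}$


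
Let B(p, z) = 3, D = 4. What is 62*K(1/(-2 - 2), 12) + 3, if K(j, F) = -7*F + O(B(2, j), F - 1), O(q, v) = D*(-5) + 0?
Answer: -6445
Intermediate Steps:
O(q, v) = -20 (O(q, v) = 4*(-5) + 0 = -20 + 0 = -20)
K(j, F) = -20 - 7*F (K(j, F) = -7*F - 20 = -20 - 7*F)
62*K(1/(-2 - 2), 12) + 3 = 62*(-20 - 7*12) + 3 = 62*(-20 - 84) + 3 = 62*(-104) + 3 = -6448 + 3 = -6445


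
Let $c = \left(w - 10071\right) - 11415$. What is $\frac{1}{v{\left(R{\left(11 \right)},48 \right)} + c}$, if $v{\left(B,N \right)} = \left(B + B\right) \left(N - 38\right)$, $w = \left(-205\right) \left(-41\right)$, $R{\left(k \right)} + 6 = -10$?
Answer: $- \frac{1}{13401} \approx -7.4621 \cdot 10^{-5}$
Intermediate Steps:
$R{\left(k \right)} = -16$ ($R{\left(k \right)} = -6 - 10 = -16$)
$w = 8405$
$c = -13081$ ($c = \left(8405 - 10071\right) - 11415 = -1666 - 11415 = -13081$)
$v{\left(B,N \right)} = 2 B \left(-38 + N\right)$
$\frac{1}{v{\left(R{\left(11 \right)},48 \right)} + c} = \frac{1}{2 \left(-16\right) \left(-38 + 48\right) - 13081} = \frac{1}{2 \left(-16\right) 10 - 13081} = \frac{1}{-320 - 13081} = \frac{1}{-13401} = - \frac{1}{13401}$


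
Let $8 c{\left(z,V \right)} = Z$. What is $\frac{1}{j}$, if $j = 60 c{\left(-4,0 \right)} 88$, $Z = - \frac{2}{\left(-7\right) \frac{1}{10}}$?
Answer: $\frac{7}{13200} \approx 0.0005303$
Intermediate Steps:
$Z = \frac{20}{7}$ ($Z = - \frac{2}{\left(-7\right) \frac{1}{10}} = - \frac{2}{- \frac{7}{10}} = \left(-2\right) \left(- \frac{10}{7}\right) = \frac{20}{7} \approx 2.8571$)
$c{\left(z,V \right)} = \frac{5}{14}$ ($c{\left(z,V \right)} = \frac{1}{8} \cdot \frac{20}{7} = \frac{5}{14}$)
$j = \frac{13200}{7}$ ($j = 60 \cdot \frac{5}{14} \cdot 88 = \frac{150}{7} \cdot 88 = \frac{13200}{7} \approx 1885.7$)
$\frac{1}{j} = \frac{1}{\frac{13200}{7}} = \frac{7}{13200}$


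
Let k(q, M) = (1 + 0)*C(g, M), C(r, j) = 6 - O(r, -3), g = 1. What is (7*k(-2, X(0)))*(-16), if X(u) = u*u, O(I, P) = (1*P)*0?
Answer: -672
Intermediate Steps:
O(I, P) = 0 (O(I, P) = P*0 = 0)
C(r, j) = 6 (C(r, j) = 6 - 1*0 = 6 + 0 = 6)
X(u) = u²
k(q, M) = 6 (k(q, M) = (1 + 0)*6 = 1*6 = 6)
(7*k(-2, X(0)))*(-16) = (7*6)*(-16) = 42*(-16) = -672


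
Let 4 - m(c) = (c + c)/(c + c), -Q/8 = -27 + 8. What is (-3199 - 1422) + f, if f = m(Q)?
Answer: -4618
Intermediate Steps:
Q = 152 (Q = -8*(-27 + 8) = -8*(-19) = 152)
m(c) = 3 (m(c) = 4 - (c + c)/(c + c) = 4 - 2*c/(2*c) = 4 - 2*c*1/(2*c) = 4 - 1*1 = 4 - 1 = 3)
f = 3
(-3199 - 1422) + f = (-3199 - 1422) + 3 = -4621 + 3 = -4618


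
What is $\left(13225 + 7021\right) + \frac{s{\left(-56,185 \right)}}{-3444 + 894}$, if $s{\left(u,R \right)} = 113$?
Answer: $\frac{51627187}{2550} \approx 20246.0$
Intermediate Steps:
$\left(13225 + 7021\right) + \frac{s{\left(-56,185 \right)}}{-3444 + 894} = \left(13225 + 7021\right) + \frac{113}{-3444 + 894} = 20246 + \frac{113}{-2550} = 20246 + 113 \left(- \frac{1}{2550}\right) = 20246 - \frac{113}{2550} = \frac{51627187}{2550}$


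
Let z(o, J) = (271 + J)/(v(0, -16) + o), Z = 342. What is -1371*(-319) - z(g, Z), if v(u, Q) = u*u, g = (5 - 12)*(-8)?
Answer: 24490931/56 ≈ 4.3734e+5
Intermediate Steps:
g = 56 (g = -7*(-8) = 56)
v(u, Q) = u**2
z(o, J) = (271 + J)/o (z(o, J) = (271 + J)/(0**2 + o) = (271 + J)/(0 + o) = (271 + J)/o)
-1371*(-319) - z(g, Z) = -1371*(-319) - (271 + 342)/56 = 437349 - 613/56 = 24490931/56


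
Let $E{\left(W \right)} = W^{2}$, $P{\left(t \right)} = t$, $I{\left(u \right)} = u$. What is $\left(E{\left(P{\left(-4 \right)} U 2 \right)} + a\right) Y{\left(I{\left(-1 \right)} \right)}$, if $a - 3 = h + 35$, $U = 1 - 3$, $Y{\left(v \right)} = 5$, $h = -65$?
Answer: $1145$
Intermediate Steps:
$U = -2$
$a = -27$ ($a = 3 + \left(-65 + 35\right) = 3 - 30 = -27$)
$\left(E{\left(P{\left(-4 \right)} U 2 \right)} + a\right) Y{\left(I{\left(-1 \right)} \right)} = \left(\left(\left(-4\right) \left(-2\right) 2\right)^{2} - 27\right) 5 = \left(\left(8 \cdot 2\right)^{2} - 27\right) 5 = \left(16^{2} - 27\right) 5 = \left(256 - 27\right) 5 = 229 \cdot 5 = 1145$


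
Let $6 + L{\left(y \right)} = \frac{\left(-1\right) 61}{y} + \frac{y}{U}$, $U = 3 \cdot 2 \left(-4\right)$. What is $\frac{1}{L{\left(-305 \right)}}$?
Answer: $\frac{120}{829} \approx 0.14475$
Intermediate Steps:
$U = -24$ ($U = 6 \left(-4\right) = -24$)
$L{\left(y \right)} = -6 - \frac{61}{y} - \frac{y}{24}$ ($L{\left(y \right)} = -6 + \left(\frac{\left(-1\right) 61}{y} + \frac{y}{-24}\right) = -6 + \left(- \frac{61}{y} + y \left(- \frac{1}{24}\right)\right) = -6 - \left(\frac{61}{y} + \frac{y}{24}\right) = -6 - \frac{61}{y} - \frac{y}{24}$)
$\frac{1}{L{\left(-305 \right)}} = \frac{1}{-6 - \frac{61}{-305} - - \frac{305}{24}} = \frac{1}{-6 - - \frac{1}{5} + \frac{305}{24}} = \frac{1}{-6 + \frac{1}{5} + \frac{305}{24}} = \frac{1}{\frac{829}{120}} = \frac{120}{829}$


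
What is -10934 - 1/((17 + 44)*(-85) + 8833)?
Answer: -39887233/3648 ≈ -10934.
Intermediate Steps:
-10934 - 1/((17 + 44)*(-85) + 8833) = -10934 - 1/(61*(-85) + 8833) = -10934 - 1/(-5185 + 8833) = -10934 - 1/3648 = -39887233/3648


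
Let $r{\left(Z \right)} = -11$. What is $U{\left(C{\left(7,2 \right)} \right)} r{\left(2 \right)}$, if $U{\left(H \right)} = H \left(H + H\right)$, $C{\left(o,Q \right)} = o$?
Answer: $-1078$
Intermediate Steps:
$U{\left(H \right)} = 2 H^{2}$ ($U{\left(H \right)} = H 2 H = 2 H^{2}$)
$U{\left(C{\left(7,2 \right)} \right)} r{\left(2 \right)} = 2 \cdot 7^{2} \left(-11\right) = 2 \cdot 49 \left(-11\right) = 98 \left(-11\right) = -1078$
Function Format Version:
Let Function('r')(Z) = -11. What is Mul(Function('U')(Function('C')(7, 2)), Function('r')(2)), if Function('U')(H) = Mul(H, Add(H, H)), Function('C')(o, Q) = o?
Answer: -1078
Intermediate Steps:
Function('U')(H) = Mul(2, Pow(H, 2)) (Function('U')(H) = Mul(H, Mul(2, H)) = Mul(2, Pow(H, 2)))
Mul(Function('U')(Function('C')(7, 2)), Function('r')(2)) = Mul(Mul(2, Pow(7, 2)), -11) = Mul(Mul(2, 49), -11) = Mul(98, -11) = -1078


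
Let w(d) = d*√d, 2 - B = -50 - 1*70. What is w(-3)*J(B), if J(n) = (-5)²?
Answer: -75*I*√3 ≈ -129.9*I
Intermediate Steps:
B = 122 (B = 2 - (-50 - 1*70) = 2 - (-50 - 70) = 2 - 1*(-120) = 2 + 120 = 122)
w(d) = d^(3/2)
J(n) = 25
w(-3)*J(B) = (-3)^(3/2)*25 = -3*I*√3*25 = -75*I*√3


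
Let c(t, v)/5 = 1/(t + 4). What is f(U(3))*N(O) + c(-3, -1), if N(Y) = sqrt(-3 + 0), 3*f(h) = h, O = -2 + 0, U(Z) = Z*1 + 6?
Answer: 5 + 3*I*sqrt(3) ≈ 5.0 + 5.1962*I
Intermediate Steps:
U(Z) = 6 + Z (U(Z) = Z + 6 = 6 + Z)
c(t, v) = 5/(4 + t) (c(t, v) = 5/(t + 4) = 5/(4 + t))
O = -2
f(h) = h/3
N(Y) = I*sqrt(3) (N(Y) = sqrt(-3) = I*sqrt(3))
f(U(3))*N(O) + c(-3, -1) = ((6 + 3)/3)*(I*sqrt(3)) + 5/(4 - 3) = ((1/3)*9)*(I*sqrt(3)) + 5/1 = 3*(I*sqrt(3)) + 5*1 = 3*I*sqrt(3) + 5 = 5 + 3*I*sqrt(3)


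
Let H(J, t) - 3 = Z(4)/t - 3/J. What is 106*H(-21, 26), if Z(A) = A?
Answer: 31800/91 ≈ 349.45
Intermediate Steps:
H(J, t) = 3 - 3/J + 4/t (H(J, t) = 3 + (4/t - 3/J) = 3 + (-3/J + 4/t) = 3 - 3/J + 4/t)
106*H(-21, 26) = 106*(3 - 3/(-21) + 4/26) = 106*(3 - 3*(-1/21) + 4*(1/26)) = 106*(3 + 1/7 + 2/13) = 106*(300/91) = 31800/91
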